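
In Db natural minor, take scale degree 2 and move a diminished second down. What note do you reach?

Scale degree 2 of Db natural minor is Eb.
A diminished second (0 semitones) below Eb lands on the letter D, giving D#.

D#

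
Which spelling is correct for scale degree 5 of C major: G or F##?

G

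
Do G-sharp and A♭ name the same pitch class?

G# = pitch class 8 and Ab = pitch class 8 — the same pitch class, so they are enharmonic equivalents.

Yes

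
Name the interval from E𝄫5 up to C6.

The letter names run E→C, a span of 5 letter steps, so the interval is some kind of sixth.
Ebb to C is 10 semitones. A major sixth is 9, so 10 makes it augmented.

augmented sixth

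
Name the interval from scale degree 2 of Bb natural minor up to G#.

augmented fifth

Scale degree 2 of Bb natural minor is C.
C up to G#: letters C→G make it a fifth; 8 semitones makes it augmented.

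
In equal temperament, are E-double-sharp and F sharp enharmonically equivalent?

Yes

E## = pitch class 6 and F# = pitch class 6 — the same pitch class, so they are enharmonic equivalents.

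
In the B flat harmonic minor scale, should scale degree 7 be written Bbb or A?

Each scale degree takes a distinct letter name. Degree 7 of a scale on B must use the letter A.
A and Bbb are enharmonically the same pitch, but only A uses the letter A, so it is the correct spelling here.

A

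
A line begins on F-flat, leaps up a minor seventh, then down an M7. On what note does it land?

Fbb

A minor seventh up from Fb is Ebb (letter E, 10 semitones up).
A major seventh down from Ebb is Fbb (letter F, 11 semitones down).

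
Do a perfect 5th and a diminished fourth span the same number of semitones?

No

A perfect fifth spans 7 semitones; a diminished fourth spans 4.
The spans differ, so they are not enharmonic equivalents.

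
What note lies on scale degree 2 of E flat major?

The Eb major scale runs Eb F G Ab Bb C D.
Degree 2 is F.

F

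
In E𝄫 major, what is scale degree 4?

Abb

The Ebb major scale runs Ebb Fb Gb Abb Bbb Cb Db.
Degree 4 is Abb.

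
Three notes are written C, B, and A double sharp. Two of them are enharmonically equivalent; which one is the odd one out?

C

In 12-tone equal temperament, enharmonic equivalents share a pitch class. C is pitch class 0; B is pitch class 11; A## is pitch class 11.
B and A## share pitch class 11, while C is pitch class 0.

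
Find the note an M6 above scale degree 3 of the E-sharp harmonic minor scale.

E#

Scale degree 3 of E# harmonic minor is G#.
A major sixth (9 semitones) above G# lands on the letter E, giving E#.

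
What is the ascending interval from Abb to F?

augmented sixth

Counting letters A–B–C–D–E–F gives a sixth.
Abb→F = 10 semitones, 1 wider than the major sixth (9), so augmented.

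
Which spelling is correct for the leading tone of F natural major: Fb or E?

E

Each scale degree takes a distinct letter name. Degree 7 of a scale on F must use the letter E.
E and Fb are enharmonically the same pitch, but only E uses the letter E, so it is the correct spelling here.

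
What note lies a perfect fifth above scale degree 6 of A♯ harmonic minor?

Scale degree 6 of A# harmonic minor is F#.
A perfect fifth (7 semitones) above F# lands on the letter C, giving C#.

C#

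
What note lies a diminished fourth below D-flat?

A

A fourth below D lands on the letter A.
A diminished fourth spans 4 semitones, so Db moves to pitch class 9. On the letter A that is A.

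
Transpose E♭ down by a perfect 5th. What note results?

E down a perfect fifth is A, so the target letter is A.
From Eb, a perfect fifth is 7 semitones down: Ab.

Ab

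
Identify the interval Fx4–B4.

Counting letters F–G–A–B gives a fourth.
F##→B = 4 semitones, 1 narrower than the perfect fourth (5), so diminished.

diminished fourth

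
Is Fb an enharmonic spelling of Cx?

No

Two spellings are enharmonically equivalent only if they share a pitch class.
Here Fb → 4, C## → 2; 2 ≠ 4, so they are not.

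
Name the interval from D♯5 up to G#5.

The letter names run D→G, a span of 3 letter steps, so the interval is some kind of fourth.
D# to G# is 5 semitones. A perfect fourth is 5, so 5 makes it perfect.

perfect fourth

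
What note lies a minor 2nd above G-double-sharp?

A second above G lands on the letter A.
A minor second spans 1 semitone, so G## moves to pitch class 10. On the letter A that is A#.

A#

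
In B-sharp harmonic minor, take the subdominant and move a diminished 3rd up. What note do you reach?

G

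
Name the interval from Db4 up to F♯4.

The letter names run D→F, a span of 2 letter steps, so the interval is some kind of third.
Db to F# is 5 semitones. A major third is 4, so 5 makes it augmented.

augmented third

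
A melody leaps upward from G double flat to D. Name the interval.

The letter names run G→D, a span of 4 letter steps, so the interval is some kind of fifth.
Gbb to D is 9 semitones. A perfect fifth is 7, so 9 makes it doubly augmented.

doubly augmented fifth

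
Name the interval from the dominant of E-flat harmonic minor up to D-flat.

The dominant of Eb harmonic minor is Bb.
Bb up to Db: letters B→D make it a third; 3 semitones makes it minor.

minor third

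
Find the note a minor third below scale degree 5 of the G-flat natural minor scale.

Bb

Scale degree 5 of Gb natural minor is Db.
A minor third (3 semitones) below Db lands on the letter B, giving Bb.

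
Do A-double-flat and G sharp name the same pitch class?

No

Abb is pitch class 7; G# is pitch class 8.
The pitch classes differ (7 vs. 8), so they are not enharmonic equivalents.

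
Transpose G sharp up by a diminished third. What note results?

A third above G lands on the letter B.
A diminished third spans 2 semitones, so G# moves to pitch class 10. On the letter B that is Bb.

Bb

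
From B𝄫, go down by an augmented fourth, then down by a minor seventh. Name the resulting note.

Gbb

An augmented fourth down from Bbb is Fbb (letter F, 6 semitones down).
A minor seventh down from Fbb is Gbb (letter G, 10 semitones down).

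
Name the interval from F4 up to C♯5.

The letter names run F→C, a span of 4 letter steps, so the interval is some kind of fifth.
F to C# is 8 semitones. A perfect fifth is 7, so 8 makes it augmented.

augmented fifth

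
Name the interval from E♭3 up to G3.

The letter names run E→G, a span of 2 letter steps, so the interval is some kind of third.
Eb to G is 4 semitones. A major third is 4, so 4 makes it major.

major third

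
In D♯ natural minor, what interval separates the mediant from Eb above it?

diminished seventh

The mediant of D# natural minor is F#.
F# up to Eb: letters F→E make it a seventh; 9 semitones makes it diminished.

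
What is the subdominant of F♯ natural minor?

The F# natural minor scale runs F# G# A B C# D E.
Degree 4 is B.

B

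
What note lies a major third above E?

A third above E lands on the letter G.
A major third spans 4 semitones, so E moves to pitch class 8. On the letter G that is G#.

G#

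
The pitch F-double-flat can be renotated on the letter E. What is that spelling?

Eb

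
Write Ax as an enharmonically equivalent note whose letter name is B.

Plain B sits at the same pitch as A##, so on the letter B the same pitch needs a natural: B.

B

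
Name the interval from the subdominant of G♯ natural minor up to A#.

major sixth

The subdominant of G# natural minor is C#.
C# up to A#: letters C→A make it a sixth; 9 semitones makes it major.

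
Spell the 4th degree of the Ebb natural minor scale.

Abb

The Ebb natural minor scale runs Ebb Fb Gbb Abb Bbb Cbb Dbb.
Degree 4 is Abb.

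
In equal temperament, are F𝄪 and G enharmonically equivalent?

Yes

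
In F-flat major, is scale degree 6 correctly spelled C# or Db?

Db

Each scale degree takes a distinct letter name. Degree 6 of a scale on F must use the letter D.
Db and C# are enharmonically the same pitch, but only Db uses the letter D, so it is the correct spelling here.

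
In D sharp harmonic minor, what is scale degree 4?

Degree 4 takes the letter 3 steps above D, which is G.
In harmonic minor, degree 4 sits 5 semitones above the tonic. D# + 5 semitones is pitch class 8, spelled on G as G#.

G#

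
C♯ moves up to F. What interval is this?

Counting letters C–D–E–F gives a fourth.
C#→F = 4 semitones, 1 narrower than the perfect fourth (5), so diminished.

diminished fourth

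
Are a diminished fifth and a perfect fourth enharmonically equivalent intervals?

A diminished fifth spans 6 semitones; a perfect fourth spans 5.
The spans differ, so they are not enharmonic equivalents.

No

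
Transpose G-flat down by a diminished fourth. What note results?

G down a perfect fourth is D, so the target letter is D.
From Gb, a diminished fourth is 4 semitones down: D.

D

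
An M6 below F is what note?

A sixth below F lands on the letter A.
A major sixth spans 9 semitones, so F moves to pitch class 8. On the letter A that is Ab.

Ab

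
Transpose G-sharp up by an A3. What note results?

B##

G up a major third is B, so the target letter is B.
From G#, an augmented third is 5 semitones up: B##.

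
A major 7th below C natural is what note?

Db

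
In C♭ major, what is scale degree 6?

Ab

The Cb major scale runs Cb Db Eb Fb Gb Ab Bb.
Degree 6 is Ab.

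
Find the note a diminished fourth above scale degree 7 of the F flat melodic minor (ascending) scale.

Abb

Scale degree 7 of Fb melodic minor (ascending) is Eb.
A diminished fourth (4 semitones) above Eb lands on the letter A, giving Abb.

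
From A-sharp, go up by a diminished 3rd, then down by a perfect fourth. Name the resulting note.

G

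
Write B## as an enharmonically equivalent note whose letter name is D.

B## is pitch class 1. The letter D alone is pitch class 2.
To reach pitch class 1 from D requires an offset of -1 semitone, i.e. flat: Db.

Db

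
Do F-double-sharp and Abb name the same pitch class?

Yes

F## is pitch class 7; Abb is pitch class 7.
All spellings map to pitch class 7, so they are enharmonically equivalent.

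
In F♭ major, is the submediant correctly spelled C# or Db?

Db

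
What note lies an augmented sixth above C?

A#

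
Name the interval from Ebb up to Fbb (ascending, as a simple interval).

The letter names run E→F, a span of 1 letter step, so the interval is some kind of second.
Ebb to Fbb is 1 semitone. A major second is 2, so 1 makes it minor.

minor second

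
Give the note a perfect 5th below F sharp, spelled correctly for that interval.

A fifth below F lands on the letter B.
A perfect fifth spans 7 semitones, so F# moves to pitch class 11. On the letter B that is B.

B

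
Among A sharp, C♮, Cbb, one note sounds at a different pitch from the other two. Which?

C

In 12-tone equal temperament, enharmonic equivalents share a pitch class. A# is pitch class 10; C is pitch class 0; Cbb is pitch class 10.
A# and Cbb share pitch class 10, while C is pitch class 0.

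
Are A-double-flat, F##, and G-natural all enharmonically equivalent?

Abb = pitch class 7 and F## = pitch class 7 and G = pitch class 7 — the same pitch class, so they are enharmonic equivalents.

Yes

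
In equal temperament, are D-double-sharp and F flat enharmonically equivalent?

Yes

D## = pitch class 4 and Fb = pitch class 4 — the same pitch class, so they are enharmonic equivalents.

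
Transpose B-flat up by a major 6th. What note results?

G

B up a major sixth is G#, so the target letter is G.
From Bb, a major sixth is 9 semitones up: G.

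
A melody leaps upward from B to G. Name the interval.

minor sixth

The letter names run B→G, a span of 5 letter steps, so the interval is some kind of sixth.
B to G is 8 semitones. A major sixth is 9, so 8 makes it minor.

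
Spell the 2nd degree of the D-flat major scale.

Eb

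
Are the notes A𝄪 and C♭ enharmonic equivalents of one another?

A## is pitch class 11; Cb is pitch class 11.
All spellings map to pitch class 11, so they are enharmonically equivalent.

Yes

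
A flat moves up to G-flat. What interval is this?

minor seventh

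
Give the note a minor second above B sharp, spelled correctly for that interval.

C#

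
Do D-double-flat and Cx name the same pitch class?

No

Dbb is pitch class 0; C## is pitch class 2.
The pitch classes differ (0 vs. 2), so they are not enharmonic equivalents.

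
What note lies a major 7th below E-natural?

A seventh below E lands on the letter F.
A major seventh spans 11 semitones, so E moves to pitch class 5. On the letter F that is F.

F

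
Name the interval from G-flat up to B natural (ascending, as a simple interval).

augmented third

The letter names run G→B, a span of 2 letter steps, so the interval is some kind of third.
Gb to B is 5 semitones. A major third is 4, so 5 makes it augmented.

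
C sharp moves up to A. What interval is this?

Counting letters C–D–E–F–G–A gives a sixth.
C#→A = 8 semitones, 1 narrower than the major sixth (9), so minor.

minor sixth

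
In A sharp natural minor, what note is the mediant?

C#

Degree 3 takes the letter 2 steps above A, which is C.
In natural minor, degree 3 sits 3 semitones above the tonic. A# + 3 semitones is pitch class 1, spelled on C as C#.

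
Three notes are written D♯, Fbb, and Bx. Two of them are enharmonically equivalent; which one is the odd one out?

B##

In 12-tone equal temperament, enharmonic equivalents share a pitch class. D# is pitch class 3; Fbb is pitch class 3; B## is pitch class 1.
D# and Fbb share pitch class 3, while B## is pitch class 1.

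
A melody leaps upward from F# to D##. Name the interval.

augmented sixth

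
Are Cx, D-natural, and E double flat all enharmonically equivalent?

C## is pitch class 2; D is pitch class 2; Ebb is pitch class 2.
All spellings map to pitch class 2, so they are enharmonically equivalent.

Yes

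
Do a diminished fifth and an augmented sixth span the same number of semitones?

A diminished fifth spans 6 semitones; an augmented sixth spans 10.
The spans differ, so they are not enharmonic equivalents.

No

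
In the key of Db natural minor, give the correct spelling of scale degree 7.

Cb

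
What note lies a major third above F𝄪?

A third above F lands on the letter A.
A major third spans 4 semitones, so F## moves to pitch class 11. On the letter A that is A##.

A##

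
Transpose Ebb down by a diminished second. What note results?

A second below E lands on the letter D.
A diminished second spans 0 semitones, so Ebb moves to pitch class 2. On the letter D that is D.

D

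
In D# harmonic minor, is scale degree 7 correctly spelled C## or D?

Each scale degree takes a distinct letter name. Degree 7 of a scale on D must use the letter C.
C## and D are enharmonically the same pitch, but only C## uses the letter C, so it is the correct spelling here.

C##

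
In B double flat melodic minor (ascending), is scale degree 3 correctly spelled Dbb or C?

Dbb

Each scale degree takes a distinct letter name. Degree 3 of a scale on B must use the letter D.
Dbb and C are enharmonically the same pitch, but only Dbb uses the letter D, so it is the correct spelling here.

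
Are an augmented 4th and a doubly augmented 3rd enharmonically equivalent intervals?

Yes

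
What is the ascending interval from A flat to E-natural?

augmented fifth

Counting letters A–B–C–D–E gives a fifth.
Ab→E = 8 semitones, 1 wider than the perfect fifth (7), so augmented.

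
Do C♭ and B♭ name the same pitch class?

No

Two spellings are enharmonically equivalent only if they share a pitch class.
Here Cb → 11, Bb → 10; 10 ≠ 11, so they are not.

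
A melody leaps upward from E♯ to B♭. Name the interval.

doubly diminished fifth

The letter names run E→B, a span of 4 letter steps, so the interval is some kind of fifth.
E# to Bb is 5 semitones. A perfect fifth is 7, so 5 makes it doubly diminished.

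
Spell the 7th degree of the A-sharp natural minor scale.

G#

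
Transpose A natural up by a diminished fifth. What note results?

A up a perfect fifth is E, so the target letter is E.
From A, a diminished fifth is 6 semitones up: Eb.

Eb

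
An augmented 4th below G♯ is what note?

G down a perfect fourth is D, so the target letter is D.
From G#, an augmented fourth is 6 semitones down: D.

D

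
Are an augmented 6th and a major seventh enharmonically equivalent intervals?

No

An augmented sixth spans 10 semitones; a major seventh spans 11.
The spans differ, so they are not enharmonic equivalents.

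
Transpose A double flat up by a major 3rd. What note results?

Cb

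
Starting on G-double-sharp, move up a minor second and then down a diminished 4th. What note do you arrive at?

E##

A minor second up from G## is A# (letter A, 1 semitone up).
A diminished fourth down from A# is E## (letter E, 4 semitones down).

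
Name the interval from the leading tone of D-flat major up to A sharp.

augmented sixth

The leading tone of Db major is C.
C up to A#: letters C→A make it a sixth; 10 semitones makes it augmented.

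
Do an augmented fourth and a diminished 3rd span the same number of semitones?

An augmented fourth spans 6 semitones; a diminished third spans 2.
The spans differ, so they are not enharmonic equivalents.

No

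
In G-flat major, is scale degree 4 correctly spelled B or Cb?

Each scale degree takes a distinct letter name. Degree 4 of a scale on G must use the letter C.
Cb and B are enharmonically the same pitch, but only Cb uses the letter C, so it is the correct spelling here.

Cb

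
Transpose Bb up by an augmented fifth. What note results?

F#

B up a perfect fifth is F#, so the target letter is F.
From Bb, an augmented fifth is 8 semitones up: F#.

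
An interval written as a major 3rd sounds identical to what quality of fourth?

A major third spans 4 semitones.
A fourth spanning 4 semitones is diminished (the perfect fourth is 5).

diminished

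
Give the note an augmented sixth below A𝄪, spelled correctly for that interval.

C#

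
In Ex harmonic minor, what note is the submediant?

C##

Degree 6 takes the letter 5 steps above E, which is C.
In harmonic minor, degree 6 sits 8 semitones above the tonic. E## + 8 semitones is pitch class 2, spelled on C as C##.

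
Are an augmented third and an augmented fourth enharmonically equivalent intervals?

No

An augmented third spans 5 semitones; an augmented fourth spans 6.
The spans differ, so they are not enharmonic equivalents.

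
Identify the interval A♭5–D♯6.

The letter names run A→D, a span of 3 letter steps, so the interval is some kind of fourth.
Ab to D# is 7 semitones. A perfect fourth is 5, so 7 makes it doubly augmented.

doubly augmented fourth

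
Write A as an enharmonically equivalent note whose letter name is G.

Plain G sits 2 semitones below A, so on the letter G the same pitch needs a double sharp: G##.

G##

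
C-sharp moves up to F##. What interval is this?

augmented fourth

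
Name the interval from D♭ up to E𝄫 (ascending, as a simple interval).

minor second

Counting letters D–E gives a second.
Db→Ebb = 1 semitone, 1 narrower than the major second (2), so minor.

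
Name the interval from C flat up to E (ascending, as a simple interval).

Counting letters C–D–E gives a third.
Cb→E = 5 semitones, 1 wider than the major third (4), so augmented.

augmented third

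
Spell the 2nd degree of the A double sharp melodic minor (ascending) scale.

Degree 2 takes the letter 1 step above A, which is B.
In melodic minor (ascending), degree 2 sits 2 semitones above the tonic. A## + 2 semitones is pitch class 1, spelled on B as B##.

B##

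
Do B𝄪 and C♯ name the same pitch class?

Yes

B## = pitch class 1 and C# = pitch class 1 — the same pitch class, so they are enharmonic equivalents.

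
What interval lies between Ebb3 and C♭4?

The letter names run E→C, a span of 5 letter steps, so the interval is some kind of sixth.
Ebb to Cb is 9 semitones. A major sixth is 9, so 9 makes it major.

major sixth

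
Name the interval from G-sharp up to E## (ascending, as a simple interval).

augmented sixth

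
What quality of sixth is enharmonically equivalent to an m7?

augmented

A minor seventh spans 10 semitones.
A sixth spanning 10 semitones is augmented (the major sixth is 9).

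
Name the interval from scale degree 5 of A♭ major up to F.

major second

Scale degree 5 of Ab major is Eb.
Eb up to F: letters E→F make it a second; 2 semitones makes it major.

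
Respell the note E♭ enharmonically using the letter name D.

D#

Eb is pitch class 3. The letter D alone is pitch class 2.
To reach pitch class 3 from D requires an offset of +1 semitone, i.e. sharp: D#.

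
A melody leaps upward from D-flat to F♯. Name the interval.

augmented third

Counting letters D–E–F gives a third.
Db→F# = 5 semitones, 1 wider than the major third (4), so augmented.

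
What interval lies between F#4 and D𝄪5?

The letter names run F→D, a span of 5 letter steps, so the interval is some kind of sixth.
F# to D## is 10 semitones. A major sixth is 9, so 10 makes it augmented.

augmented sixth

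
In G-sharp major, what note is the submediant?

E#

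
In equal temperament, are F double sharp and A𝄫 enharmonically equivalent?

F## = pitch class 7 and Abb = pitch class 7 — the same pitch class, so they are enharmonic equivalents.

Yes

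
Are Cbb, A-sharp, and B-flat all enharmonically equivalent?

Yes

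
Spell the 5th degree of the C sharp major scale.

G#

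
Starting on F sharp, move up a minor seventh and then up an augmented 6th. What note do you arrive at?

C##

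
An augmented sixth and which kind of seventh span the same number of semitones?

minor

An augmented sixth spans 10 semitones.
A seventh spanning 10 semitones is minor (the major seventh is 11).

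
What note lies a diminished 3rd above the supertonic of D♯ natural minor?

The supertonic of D# natural minor is E#.
A diminished third (2 semitones) above E# lands on the letter G, giving G.

G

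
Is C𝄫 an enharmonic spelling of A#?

Cbb = pitch class 10 and A# = pitch class 10 — the same pitch class, so they are enharmonic equivalents.

Yes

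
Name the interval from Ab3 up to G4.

major seventh

The letter names run A→G, a span of 6 letter steps, so the interval is some kind of seventh.
Ab to G is 11 semitones. A major seventh is 11, so 11 makes it major.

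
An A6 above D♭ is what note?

D up a major sixth is B, so the target letter is B.
From Db, an augmented sixth is 10 semitones up: B.

B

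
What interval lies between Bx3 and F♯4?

doubly diminished fifth

Counting letters B–C–D–E–F gives a fifth.
B##→F# = 5 semitones, 2 narrower than the perfect fifth (7), so doubly diminished.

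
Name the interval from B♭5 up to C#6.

Counting letters B–C gives a second.
Bb→C# = 3 semitones, 1 wider than the major second (2), so augmented.

augmented second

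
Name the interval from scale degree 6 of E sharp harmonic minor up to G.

diminished fifth

Scale degree 6 of E# harmonic minor is C#.
C# up to G: letters C→G make it a fifth; 6 semitones makes it diminished.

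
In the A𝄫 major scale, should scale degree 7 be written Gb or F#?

Gb

Each scale degree takes a distinct letter name. Degree 7 of a scale on A must use the letter G.
Gb and F# are enharmonically the same pitch, but only Gb uses the letter G, so it is the correct spelling here.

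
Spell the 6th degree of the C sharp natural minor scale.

A

The C# natural minor scale runs C# D# E F# G# A B.
Degree 6 is A.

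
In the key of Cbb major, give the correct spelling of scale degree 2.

The Cbb major scale runs Cbb Dbb Ebb Fbb Gbb Abb Bbb.
Degree 2 is Dbb.

Dbb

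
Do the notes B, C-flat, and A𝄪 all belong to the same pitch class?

Yes

B = pitch class 11 and Cb = pitch class 11 and A## = pitch class 11 — the same pitch class, so they are enharmonic equivalents.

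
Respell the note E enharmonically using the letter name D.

D##

E is pitch class 4. The letter D alone is pitch class 2.
To reach pitch class 4 from D requires an offset of +2 semitones, i.e. double sharp: D##.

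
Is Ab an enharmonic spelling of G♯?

Yes

Ab = pitch class 8 and G# = pitch class 8 — the same pitch class, so they are enharmonic equivalents.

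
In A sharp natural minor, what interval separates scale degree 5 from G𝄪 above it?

Scale degree 5 of A# natural minor is E#.
E# up to G##: letters E→G make it a third; 4 semitones makes it major.

major third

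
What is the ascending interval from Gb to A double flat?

The letter names run G→A, a span of 1 letter step, so the interval is some kind of second.
Gb to Abb is 1 semitone. A major second is 2, so 1 makes it minor.

minor second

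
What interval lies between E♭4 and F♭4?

The letter names run E→F, a span of 1 letter step, so the interval is some kind of second.
Eb to Fb is 1 semitone. A major second is 2, so 1 makes it minor.

minor second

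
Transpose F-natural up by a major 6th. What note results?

F up a major sixth is D, so the target letter is D.
From F, a major sixth is 9 semitones up: D.

D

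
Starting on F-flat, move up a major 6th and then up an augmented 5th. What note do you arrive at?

A major sixth up from Fb is Db (letter D, 9 semitones up).
An augmented fifth up from Db is A (letter A, 8 semitones up).

A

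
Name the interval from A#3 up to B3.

minor second

The letter names run A→B, a span of 1 letter step, so the interval is some kind of second.
A# to B is 1 semitone. A major second is 2, so 1 makes it minor.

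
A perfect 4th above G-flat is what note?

Cb

G up a perfect fourth is C, so the target letter is C.
From Gb, a perfect fourth is 5 semitones up: Cb.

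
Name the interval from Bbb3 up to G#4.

Counting letters B–C–D–E–F–G gives a sixth.
Bbb→G# = 11 semitones, 2 wider than the major sixth (9), so doubly augmented.

doubly augmented sixth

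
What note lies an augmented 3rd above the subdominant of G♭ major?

E

The subdominant of Gb major is Cb.
An augmented third (5 semitones) above Cb lands on the letter E, giving E.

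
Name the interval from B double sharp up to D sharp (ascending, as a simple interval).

The letter names run B→D, a span of 2 letter steps, so the interval is some kind of third.
B## to D# is 2 semitones. A major third is 4, so 2 makes it diminished.

diminished third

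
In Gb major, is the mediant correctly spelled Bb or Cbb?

Bb

Each scale degree takes a distinct letter name. Degree 3 of a scale on G must use the letter B.
Bb and Cbb are enharmonically the same pitch, but only Bb uses the letter B, so it is the correct spelling here.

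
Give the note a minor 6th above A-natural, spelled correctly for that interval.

F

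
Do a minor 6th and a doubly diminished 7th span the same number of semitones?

A minor sixth spans 8 semitones; a doubly diminished seventh spans 8.
They are enharmonically equivalent.

Yes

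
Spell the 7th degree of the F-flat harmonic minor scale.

Eb

The Fb harmonic minor scale runs Fb Gb Abb Bbb Cb Dbb Eb.
Degree 7 is Eb.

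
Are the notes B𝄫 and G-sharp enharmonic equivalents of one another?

No

Two spellings are enharmonically equivalent only if they share a pitch class.
Here Bbb → 9, G# → 8; 8 ≠ 9, so they are not.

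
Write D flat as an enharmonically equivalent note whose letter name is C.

Db is pitch class 1. The letter C alone is pitch class 0.
To reach pitch class 1 from C requires an offset of +1 semitone, i.e. sharp: C#.

C#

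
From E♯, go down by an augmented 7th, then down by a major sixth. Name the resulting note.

Ab

An augmented seventh down from E# is F (letter F, 12 semitones down).
A major sixth down from F is Ab (letter A, 9 semitones down).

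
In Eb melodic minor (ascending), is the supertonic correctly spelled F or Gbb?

Each scale degree takes a distinct letter name. Degree 2 of a scale on E must use the letter F.
F and Gbb are enharmonically the same pitch, but only F uses the letter F, so it is the correct spelling here.

F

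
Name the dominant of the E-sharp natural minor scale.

Degree 5 takes the letter 4 steps above E, which is B.
In natural minor, degree 5 sits 7 semitones above the tonic. E# + 7 semitones is pitch class 0, spelled on B as B#.

B#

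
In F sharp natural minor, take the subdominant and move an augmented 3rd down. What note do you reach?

Gb

The subdominant of F# natural minor is B.
An augmented third (5 semitones) below B lands on the letter G, giving Gb.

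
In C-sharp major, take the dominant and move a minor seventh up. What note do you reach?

F#

The dominant of C# major is G#.
A minor seventh (10 semitones) above G# lands on the letter F, giving F#.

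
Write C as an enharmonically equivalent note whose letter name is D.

Dbb

Plain D sits 2 semitones above C, so on the letter D the same pitch needs a double flat: Dbb.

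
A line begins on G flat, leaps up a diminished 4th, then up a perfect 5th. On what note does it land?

A diminished fourth up from Gb is Cbb (letter C, 4 semitones up).
A perfect fifth up from Cbb is Gbb (letter G, 7 semitones up).

Gbb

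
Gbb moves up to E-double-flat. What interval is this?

The letter names run G→E, a span of 5 letter steps, so the interval is some kind of sixth.
Gbb to Ebb is 9 semitones. A major sixth is 9, so 9 makes it major.

major sixth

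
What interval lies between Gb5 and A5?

Counting letters G–A gives a second.
Gb→A = 3 semitones, 1 wider than the major second (2), so augmented.

augmented second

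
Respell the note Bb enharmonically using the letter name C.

Bb is pitch class 10. The letter C alone is pitch class 0.
To reach pitch class 10 from C requires an offset of -2 semitones, i.e. double flat: Cbb.

Cbb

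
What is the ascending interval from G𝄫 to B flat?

augmented third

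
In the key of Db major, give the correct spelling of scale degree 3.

The Db major scale runs Db Eb F Gb Ab Bb C.
Degree 3 is F.

F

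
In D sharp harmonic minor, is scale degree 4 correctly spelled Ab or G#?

G#

Each scale degree takes a distinct letter name. Degree 4 of a scale on D must use the letter G.
G# and Ab are enharmonically the same pitch, but only G# uses the letter G, so it is the correct spelling here.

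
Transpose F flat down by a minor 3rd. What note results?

A third below F lands on the letter D.
A minor third spans 3 semitones, so Fb moves to pitch class 1. On the letter D that is Db.

Db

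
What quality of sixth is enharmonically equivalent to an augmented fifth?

minor

An augmented fifth spans 8 semitones.
A sixth spanning 8 semitones is minor (the major sixth is 9).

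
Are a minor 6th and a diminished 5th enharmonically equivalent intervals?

A minor sixth spans 8 semitones; a diminished fifth spans 6.
The spans differ, so they are not enharmonic equivalents.

No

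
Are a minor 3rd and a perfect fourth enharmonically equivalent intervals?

No

A minor third spans 3 semitones; a perfect fourth spans 5.
The spans differ, so they are not enharmonic equivalents.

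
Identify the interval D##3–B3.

diminished sixth

Counting letters D–E–F–G–A–B gives a sixth.
D##→B = 7 semitones, 2 narrower than the major sixth (9), so diminished.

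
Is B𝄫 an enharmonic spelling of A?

Yes

Bbb is pitch class 9; A is pitch class 9.
All spellings map to pitch class 9, so they are enharmonically equivalent.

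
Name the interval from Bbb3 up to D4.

augmented third

Counting letters B–C–D gives a third.
Bbb→D = 5 semitones, 1 wider than the major third (4), so augmented.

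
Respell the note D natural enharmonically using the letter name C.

C##

Plain C sits 2 semitones below D, so on the letter C the same pitch needs a double sharp: C##.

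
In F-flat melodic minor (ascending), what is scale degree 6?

Db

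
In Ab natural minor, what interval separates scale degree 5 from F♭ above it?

minor second

Scale degree 5 of Ab natural minor is Eb.
Eb up to Fb: letters E→F make it a second; 1 semitone makes it minor.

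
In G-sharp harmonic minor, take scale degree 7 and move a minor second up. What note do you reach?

G#

Scale degree 7 of G# harmonic minor is F##.
A minor second (1 semitone) above F## lands on the letter G, giving G#.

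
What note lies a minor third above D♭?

D up a major third is F#, so the target letter is F.
From Db, a minor third is 3 semitones up: Fb.

Fb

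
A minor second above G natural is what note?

Ab

G up a major second is A, so the target letter is A.
From G, a minor second is 1 semitone up: Ab.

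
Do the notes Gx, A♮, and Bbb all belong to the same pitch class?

Yes

G## is pitch class 9; A is pitch class 9; Bbb is pitch class 9.
All spellings map to pitch class 9, so they are enharmonically equivalent.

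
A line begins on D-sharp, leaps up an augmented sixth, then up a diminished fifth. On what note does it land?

F##

An augmented sixth up from D# is B## (letter B, 10 semitones up).
A diminished fifth up from B## is F## (letter F, 6 semitones up).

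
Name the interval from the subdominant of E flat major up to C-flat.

minor third

The subdominant of Eb major is Ab.
Ab up to Cb: letters A→C make it a third; 3 semitones makes it minor.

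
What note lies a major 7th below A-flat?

Bbb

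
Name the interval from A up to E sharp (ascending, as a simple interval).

augmented fifth

The letter names run A→E, a span of 4 letter steps, so the interval is some kind of fifth.
A to E# is 8 semitones. A perfect fifth is 7, so 8 makes it augmented.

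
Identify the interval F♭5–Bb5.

augmented fourth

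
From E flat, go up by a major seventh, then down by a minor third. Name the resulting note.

A major seventh up from Eb is D (letter D, 11 semitones up).
A minor third down from D is B (letter B, 3 semitones down).

B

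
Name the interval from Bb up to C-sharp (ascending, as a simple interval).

augmented second

The letter names run B→C, a span of 1 letter step, so the interval is some kind of second.
Bb to C# is 3 semitones. A major second is 2, so 3 makes it augmented.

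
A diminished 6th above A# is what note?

F

A sixth above A lands on the letter F.
A diminished sixth spans 7 semitones, so A# moves to pitch class 5. On the letter F that is F.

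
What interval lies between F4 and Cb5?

diminished fifth

Counting letters F–G–A–B–C gives a fifth.
F→Cb = 6 semitones, 1 narrower than the perfect fifth (7), so diminished.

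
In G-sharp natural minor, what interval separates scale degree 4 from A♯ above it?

major sixth

Scale degree 4 of G# natural minor is C#.
C# up to A#: letters C→A make it a sixth; 9 semitones makes it major.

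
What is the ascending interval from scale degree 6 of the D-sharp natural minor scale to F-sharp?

Scale degree 6 of D# natural minor is B.
B up to F#: letters B→F make it a fifth; 7 semitones makes it perfect.

perfect fifth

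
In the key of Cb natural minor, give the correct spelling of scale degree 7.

Bbb

The Cb natural minor scale runs Cb Db Ebb Fb Gb Abb Bbb.
Degree 7 is Bbb.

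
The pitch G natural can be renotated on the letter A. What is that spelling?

Abb

Plain A sits 2 semitones above G, so on the letter A the same pitch needs a double flat: Abb.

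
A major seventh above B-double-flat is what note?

B up a major seventh is A#, so the target letter is A.
From Bbb, a major seventh is 11 semitones up: Ab.

Ab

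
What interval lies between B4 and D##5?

augmented third

The letter names run B→D, a span of 2 letter steps, so the interval is some kind of third.
B to D## is 5 semitones. A major third is 4, so 5 makes it augmented.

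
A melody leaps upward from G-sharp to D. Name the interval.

The letter names run G→D, a span of 4 letter steps, so the interval is some kind of fifth.
G# to D is 6 semitones. A perfect fifth is 7, so 6 makes it diminished.

diminished fifth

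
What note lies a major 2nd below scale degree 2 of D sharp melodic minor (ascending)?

D#

Scale degree 2 of D# melodic minor (ascending) is E#.
A major second (2 semitones) below E# lands on the letter D, giving D#.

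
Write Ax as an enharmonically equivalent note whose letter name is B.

Plain B sits at the same pitch as A##, so on the letter B the same pitch needs a natural: B.

B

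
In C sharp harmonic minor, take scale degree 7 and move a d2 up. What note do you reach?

C

Scale degree 7 of C# harmonic minor is B#.
A diminished second (0 semitones) above B# lands on the letter C, giving C.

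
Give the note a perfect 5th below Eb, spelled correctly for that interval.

E down a perfect fifth is A, so the target letter is A.
From Eb, a perfect fifth is 7 semitones down: Ab.

Ab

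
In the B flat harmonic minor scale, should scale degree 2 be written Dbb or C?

C

Each scale degree takes a distinct letter name. Degree 2 of a scale on B must use the letter C.
C and Dbb are enharmonically the same pitch, but only C uses the letter C, so it is the correct spelling here.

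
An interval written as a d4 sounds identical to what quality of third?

A diminished fourth spans 4 semitones.
A third spanning 4 semitones is major (the major third is 4).

major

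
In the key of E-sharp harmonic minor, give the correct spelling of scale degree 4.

The E# harmonic minor scale runs E# F## G# A# B# C# D##.
Degree 4 is A#.

A#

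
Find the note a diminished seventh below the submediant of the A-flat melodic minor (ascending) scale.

G#

The submediant of Ab melodic minor (ascending) is F.
A diminished seventh (9 semitones) below F lands on the letter G, giving G#.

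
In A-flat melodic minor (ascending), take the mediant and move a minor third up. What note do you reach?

The mediant of Ab melodic minor (ascending) is Cb.
A minor third (3 semitones) above Cb lands on the letter E, giving Ebb.

Ebb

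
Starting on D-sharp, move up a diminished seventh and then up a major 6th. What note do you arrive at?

A

A diminished seventh up from D# is C (letter C, 9 semitones up).
A major sixth up from C is A (letter A, 9 semitones up).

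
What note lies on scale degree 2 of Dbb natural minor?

Ebb

Degree 2 takes the letter 1 step above D, which is E.
In natural minor, degree 2 sits 2 semitones above the tonic. Dbb + 2 semitones is pitch class 2, spelled on E as Ebb.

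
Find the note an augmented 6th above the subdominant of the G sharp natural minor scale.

A##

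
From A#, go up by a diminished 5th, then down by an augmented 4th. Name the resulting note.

Bb

A diminished fifth up from A# is E (letter E, 6 semitones up).
An augmented fourth down from E is Bb (letter B, 6 semitones down).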